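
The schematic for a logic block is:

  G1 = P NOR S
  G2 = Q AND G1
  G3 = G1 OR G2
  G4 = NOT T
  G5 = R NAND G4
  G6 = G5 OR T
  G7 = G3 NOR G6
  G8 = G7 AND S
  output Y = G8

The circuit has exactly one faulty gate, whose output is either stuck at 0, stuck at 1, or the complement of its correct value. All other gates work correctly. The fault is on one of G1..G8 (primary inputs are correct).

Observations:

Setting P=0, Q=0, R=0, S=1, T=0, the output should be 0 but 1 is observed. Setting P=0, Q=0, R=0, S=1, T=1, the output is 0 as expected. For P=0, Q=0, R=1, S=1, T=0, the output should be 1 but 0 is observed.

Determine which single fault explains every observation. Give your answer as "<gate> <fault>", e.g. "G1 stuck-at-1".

G5 inverted output

Fault-free values for test 1 (P=0, Q=0, R=0, S=1, T=0): G1=0, G2=0, G3=0, G4=1, G5=1, G6=1, G7=0, G8=0, giving Y=0. Observed 1.
Test 1: faults giving observed 1 are {G5 stuck-at-0, G5 inverted output, G6 stuck-at-0, G6 inverted output, G7 stuck-at-1, G7 inverted output, G8 stuck-at-1, G8 inverted output}.
Test 2 (P=0, Q=0, R=0, S=1, T=1): fault-free G1=0, G2=0, G3=0, G4=0, G5=1, G6=1, G7=0, G8=0 → 0; observed 0. Eliminates G6 stuck-at-0, G6 inverted output, G7 stuck-at-1, G7 inverted output, G8 stuck-at-1, G8 inverted output.
Test 3 (P=0, Q=0, R=1, S=1, T=0): fault-free G1=0, G2=0, G3=0, G4=1, G5=0, G6=0, G7=1, G8=1 → 1; observed 0. Eliminates G5 stuck-at-0.
Only G5 inverted output is consistent with every test.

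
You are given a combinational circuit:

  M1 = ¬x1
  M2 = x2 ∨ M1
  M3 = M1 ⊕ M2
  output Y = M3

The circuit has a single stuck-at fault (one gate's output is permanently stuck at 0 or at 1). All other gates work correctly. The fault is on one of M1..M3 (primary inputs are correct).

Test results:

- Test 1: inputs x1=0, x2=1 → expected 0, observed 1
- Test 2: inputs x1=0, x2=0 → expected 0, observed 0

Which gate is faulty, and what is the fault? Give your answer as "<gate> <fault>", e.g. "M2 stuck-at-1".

Fault-free values for test 1 (x1=0, x2=1): M1=1, M2=1, M3=0, giving Y=0. Observed 1.
Test 1: faults giving observed 1 are {M1 stuck-at-0, M2 stuck-at-0, M3 stuck-at-1}.
Test 2 (x1=0, x2=0): fault-free M1=1, M2=1, M3=0 → 0; observed 0. Eliminates M2 stuck-at-0, M3 stuck-at-1.
Only M1 stuck-at-0 is consistent with every test.

M1 stuck-at-0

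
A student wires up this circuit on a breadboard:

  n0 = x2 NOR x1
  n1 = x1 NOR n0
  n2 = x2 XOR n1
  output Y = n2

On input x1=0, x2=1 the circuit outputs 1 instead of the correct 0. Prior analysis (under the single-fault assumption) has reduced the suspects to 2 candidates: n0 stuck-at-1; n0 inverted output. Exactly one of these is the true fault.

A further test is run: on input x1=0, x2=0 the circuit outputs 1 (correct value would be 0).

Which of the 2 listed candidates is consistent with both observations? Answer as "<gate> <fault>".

n0 inverted output

Evaluate each candidate on input x1=0, x2=0:
  n0 stuck-at-1: n0=1 [stuck-at-1], n1=0, n2=0 → 0 — eliminated
  n0 inverted output: n0=0 [inverted output], n1=1, n2=1 → 1 — matches
Only n0 inverted output reproduces the observed 1.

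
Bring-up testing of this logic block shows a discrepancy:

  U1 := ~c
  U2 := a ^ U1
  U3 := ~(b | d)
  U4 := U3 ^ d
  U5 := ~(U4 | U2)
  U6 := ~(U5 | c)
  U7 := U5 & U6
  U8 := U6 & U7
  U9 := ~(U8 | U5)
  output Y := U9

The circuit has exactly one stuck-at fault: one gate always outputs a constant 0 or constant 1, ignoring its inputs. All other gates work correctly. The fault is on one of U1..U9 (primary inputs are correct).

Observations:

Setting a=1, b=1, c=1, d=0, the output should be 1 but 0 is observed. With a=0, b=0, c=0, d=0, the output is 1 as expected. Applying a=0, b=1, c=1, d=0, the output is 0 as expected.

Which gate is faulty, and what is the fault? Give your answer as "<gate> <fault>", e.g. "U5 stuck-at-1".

U2 stuck-at-0

Fault-free values for test 1 (a=1, b=1, c=1, d=0): U1=0, U2=1, U3=0, U4=0, U5=0, U6=0, U7=0, U8=0, U9=1, giving Y=1. Observed 0.
Test 1: faults giving observed 0 are {U1 stuck-at-1, U2 stuck-at-0, U5 stuck-at-1, U8 stuck-at-1, U9 stuck-at-0}.
Test 2 (a=0, b=0, c=0, d=0): fault-free U1=1, U2=1, U3=1, U4=1, U5=0, U6=1, U7=0, U8=0, U9=1 → 1; observed 1. Eliminates U5 stuck-at-1, U8 stuck-at-1, U9 stuck-at-0.
Test 3 (a=0, b=1, c=1, d=0): fault-free U1=0, U2=0, U3=0, U4=0, U5=1, U6=0, U7=0, U8=0, U9=0 → 0; observed 0. Eliminates U1 stuck-at-1.
Only U2 stuck-at-0 is consistent with every test.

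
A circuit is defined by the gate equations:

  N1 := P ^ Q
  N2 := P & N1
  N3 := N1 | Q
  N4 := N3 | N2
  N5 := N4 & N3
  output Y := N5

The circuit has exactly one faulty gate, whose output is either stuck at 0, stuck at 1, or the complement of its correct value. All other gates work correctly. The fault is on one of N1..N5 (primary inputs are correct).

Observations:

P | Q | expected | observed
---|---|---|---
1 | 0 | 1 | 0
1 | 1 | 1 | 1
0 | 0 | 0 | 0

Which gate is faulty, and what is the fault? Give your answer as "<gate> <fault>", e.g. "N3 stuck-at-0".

N1 stuck-at-0

Fault-free values for test 1 (P=1, Q=0): N1=1, N2=1, N3=1, N4=1, N5=1, giving Y=1. Observed 0.
Test 1: faults giving observed 0 are {N1 stuck-at-0, N1 inverted output, N3 stuck-at-0, N3 inverted output, N4 stuck-at-0, N4 inverted output, N5 stuck-at-0, N5 inverted output}.
Test 2 (P=1, Q=1): fault-free N1=0, N2=0, N3=1, N4=1, N5=1 → 1; observed 1. Eliminates N3 stuck-at-0, N3 inverted output, N4 stuck-at-0, N4 inverted output, N5 stuck-at-0, N5 inverted output.
Test 3 (P=0, Q=0): fault-free N1=0, N2=0, N3=0, N4=0, N5=0 → 0; observed 0. Eliminates N1 inverted output.
Only N1 stuck-at-0 is consistent with every test.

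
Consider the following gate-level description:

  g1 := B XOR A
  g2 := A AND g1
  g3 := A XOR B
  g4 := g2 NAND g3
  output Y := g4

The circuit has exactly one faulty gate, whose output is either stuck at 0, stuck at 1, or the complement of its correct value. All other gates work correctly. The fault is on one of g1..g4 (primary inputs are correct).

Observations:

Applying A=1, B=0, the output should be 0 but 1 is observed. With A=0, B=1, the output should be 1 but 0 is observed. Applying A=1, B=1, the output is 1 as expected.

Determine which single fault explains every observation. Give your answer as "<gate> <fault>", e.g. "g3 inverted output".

Fault-free values for test 1 (A=1, B=0): g1=1, g2=1, g3=1, g4=0, giving Y=0. Observed 1.
Test 1: faults giving observed 1 are {g1 stuck-at-0, g1 inverted output, g2 stuck-at-0, g2 inverted output, g3 stuck-at-0, g3 inverted output, g4 stuck-at-1, g4 inverted output}.
Test 2 (A=0, B=1): fault-free g1=1, g2=0, g3=1, g4=1 → 1; observed 0. Eliminates g1 stuck-at-0, g1 inverted output, g2 stuck-at-0, g3 stuck-at-0, g3 inverted output, g4 stuck-at-1.
Test 3 (A=1, B=1): fault-free g1=0, g2=0, g3=0, g4=1 → 1; observed 1. Eliminates g4 inverted output.
Only g2 inverted output is consistent with every test.

g2 inverted output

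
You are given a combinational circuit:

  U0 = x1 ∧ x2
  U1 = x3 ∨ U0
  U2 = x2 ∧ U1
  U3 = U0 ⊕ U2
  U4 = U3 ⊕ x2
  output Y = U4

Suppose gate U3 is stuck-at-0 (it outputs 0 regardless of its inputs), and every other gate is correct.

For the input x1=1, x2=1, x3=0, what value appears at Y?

Propagate with U3 forced: U0=1, U1=1, U2=1, U3=0 [stuck-at-0], U4=1.
So Y = 1. (Same as the fault-free value — the fault is masked on this input.)

1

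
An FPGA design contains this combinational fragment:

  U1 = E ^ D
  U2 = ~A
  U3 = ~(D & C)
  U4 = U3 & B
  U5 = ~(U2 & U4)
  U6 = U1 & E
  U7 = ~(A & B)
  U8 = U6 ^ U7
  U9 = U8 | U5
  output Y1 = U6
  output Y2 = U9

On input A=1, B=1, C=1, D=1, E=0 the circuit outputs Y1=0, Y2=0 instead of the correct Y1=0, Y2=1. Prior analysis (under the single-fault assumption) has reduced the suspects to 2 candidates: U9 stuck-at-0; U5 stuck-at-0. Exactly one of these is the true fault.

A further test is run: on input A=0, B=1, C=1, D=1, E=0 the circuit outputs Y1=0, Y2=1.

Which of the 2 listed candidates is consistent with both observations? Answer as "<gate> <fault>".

U5 stuck-at-0

Evaluate each candidate on input A=0, B=1, C=1, D=1, E=0:
  U9 stuck-at-0: U1=1, U2=1, U3=0, U4=0, U5=1, U6=0, U7=1, U8=1, U9=0 [stuck-at-0] → Y1=0, Y2=0 — eliminated
  U5 stuck-at-0: U1=1, U2=1, U3=0, U4=0, U5=0 [stuck-at-0], U6=0, U7=1, U8=1, U9=1 → Y1=0, Y2=1 — matches
Only U5 stuck-at-0 reproduces the observed Y1=0, Y2=1.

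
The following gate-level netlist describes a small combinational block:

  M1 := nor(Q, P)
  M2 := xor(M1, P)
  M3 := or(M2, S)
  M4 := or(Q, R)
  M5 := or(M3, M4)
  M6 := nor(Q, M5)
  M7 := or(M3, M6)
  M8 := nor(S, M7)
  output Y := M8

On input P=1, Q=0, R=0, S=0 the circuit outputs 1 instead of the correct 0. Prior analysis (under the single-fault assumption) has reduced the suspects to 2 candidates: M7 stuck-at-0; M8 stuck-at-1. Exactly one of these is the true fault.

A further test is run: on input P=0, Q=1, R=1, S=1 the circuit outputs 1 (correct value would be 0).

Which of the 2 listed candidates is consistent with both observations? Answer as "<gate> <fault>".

M8 stuck-at-1

Evaluate each candidate on input P=0, Q=1, R=1, S=1:
  M7 stuck-at-0: M1=0, M2=0, M3=1, M4=1, M5=1, M6=0, M7=0 [stuck-at-0], M8=0 → 0 — eliminated
  M8 stuck-at-1: M1=0, M2=0, M3=1, M4=1, M5=1, M6=0, M7=1, M8=1 [stuck-at-1] → 1 — matches
Only M8 stuck-at-1 reproduces the observed 1.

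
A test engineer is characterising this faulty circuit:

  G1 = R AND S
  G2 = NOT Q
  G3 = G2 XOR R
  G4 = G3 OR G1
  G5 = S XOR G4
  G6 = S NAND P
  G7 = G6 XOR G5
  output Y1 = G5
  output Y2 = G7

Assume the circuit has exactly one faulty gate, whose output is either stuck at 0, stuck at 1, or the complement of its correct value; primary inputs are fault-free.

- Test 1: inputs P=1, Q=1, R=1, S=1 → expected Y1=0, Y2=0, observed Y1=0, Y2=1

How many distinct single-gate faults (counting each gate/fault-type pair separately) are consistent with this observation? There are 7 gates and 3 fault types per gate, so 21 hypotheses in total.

Fault-free: G1=1, G2=0, G3=1, G4=1, G5=0, G6=0, G7=0 → Y1=0, Y2=0. Observed Y1=0, Y2=1.
  G1: none of the 3 fault types match ✗
  G2: none of the 3 fault types match ✗
  G3: none of the 3 fault types match ✗
  G4: none of the 3 fault types match ✗
  G5: none of the 3 fault types match ✗
  G6: stuck-at-1, inverted output ✓; others ✗
  G7: stuck-at-1, inverted output ✓; others ✗
Consistent faults: {G6 stuck-at-1, G6 inverted output, G7 stuck-at-1, G7 inverted output} — 4 in all.

4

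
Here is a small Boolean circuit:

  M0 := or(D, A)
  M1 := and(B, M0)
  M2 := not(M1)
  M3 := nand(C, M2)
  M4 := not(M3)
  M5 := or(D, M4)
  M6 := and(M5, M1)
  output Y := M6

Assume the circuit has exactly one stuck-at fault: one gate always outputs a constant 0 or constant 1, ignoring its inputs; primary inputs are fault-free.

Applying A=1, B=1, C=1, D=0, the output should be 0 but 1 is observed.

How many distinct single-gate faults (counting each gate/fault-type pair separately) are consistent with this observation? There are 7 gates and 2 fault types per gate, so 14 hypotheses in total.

5

Fault-free: M0=1, M1=1, M2=0, M3=1, M4=0, M5=0, M6=0 → 0. Observed 1.
  M0 stuck-at-0: output 0 ✗
  M0 stuck-at-1: output 0 ✗
  M1 stuck-at-0: output 0 ✗
  M1 stuck-at-1: output 0 ✗
  M2 stuck-at-0: output 0 ✗
  M2 stuck-at-1: output 1 ✓
  M3 stuck-at-0: output 1 ✓
  M3 stuck-at-1: output 0 ✗
  M4 stuck-at-0: output 0 ✗
  M4 stuck-at-1: output 1 ✓
  M5 stuck-at-0: output 0 ✗
  M5 stuck-at-1: output 1 ✓
  M6 stuck-at-0: output 0 ✗
  M6 stuck-at-1: output 1 ✓
Consistent faults: {M2 stuck-at-1, M3 stuck-at-0, M4 stuck-at-1, M5 stuck-at-1, M6 stuck-at-1} — 5 in all.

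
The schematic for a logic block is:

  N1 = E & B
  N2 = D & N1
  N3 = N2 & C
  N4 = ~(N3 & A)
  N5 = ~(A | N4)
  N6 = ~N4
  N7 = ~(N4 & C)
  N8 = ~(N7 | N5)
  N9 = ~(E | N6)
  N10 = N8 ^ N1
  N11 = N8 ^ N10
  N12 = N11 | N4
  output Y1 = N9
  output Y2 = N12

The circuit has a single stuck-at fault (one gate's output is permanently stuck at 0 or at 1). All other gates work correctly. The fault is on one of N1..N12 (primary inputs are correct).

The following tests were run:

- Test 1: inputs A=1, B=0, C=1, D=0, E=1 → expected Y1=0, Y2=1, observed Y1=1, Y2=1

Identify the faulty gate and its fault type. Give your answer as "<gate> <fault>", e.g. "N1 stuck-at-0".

N9 stuck-at-1

Fault-free values for test 1 (A=1, B=0, C=1, D=0, E=1): N1=0, N2=0, N3=0, N4=1, N5=0, N6=0, N7=0, N8=1, N9=0, N10=1, N11=0, N12=1, giving Y1=0, Y2=1. Observed Y1=1, Y2=1.
Test 1: faults giving observed Y1=1, Y2=1 are {N9 stuck-at-1}.
Only N9 stuck-at-1 is consistent with every test.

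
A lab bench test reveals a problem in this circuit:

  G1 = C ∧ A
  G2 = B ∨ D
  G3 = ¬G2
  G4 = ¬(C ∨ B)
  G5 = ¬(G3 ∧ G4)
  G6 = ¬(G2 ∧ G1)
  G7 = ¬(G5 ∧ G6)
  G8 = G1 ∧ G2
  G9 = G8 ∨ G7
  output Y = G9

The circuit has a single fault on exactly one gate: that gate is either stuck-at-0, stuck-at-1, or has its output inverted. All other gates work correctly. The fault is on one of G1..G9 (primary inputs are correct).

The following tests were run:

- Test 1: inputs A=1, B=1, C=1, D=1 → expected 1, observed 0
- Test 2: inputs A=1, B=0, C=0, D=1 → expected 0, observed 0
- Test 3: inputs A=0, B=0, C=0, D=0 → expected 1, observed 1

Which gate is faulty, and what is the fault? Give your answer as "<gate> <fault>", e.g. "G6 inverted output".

G1 stuck-at-0

Fault-free values for test 1 (A=1, B=1, C=1, D=1): G1=1, G2=1, G3=0, G4=0, G5=1, G6=0, G7=1, G8=1, G9=1, giving Y=1. Observed 0.
Test 1: faults giving observed 0 are {G1 stuck-at-0, G1 inverted output, G2 stuck-at-0, G2 inverted output, G9 stuck-at-0, G9 inverted output}.
Test 2 (A=1, B=0, C=0, D=1): fault-free G1=0, G2=1, G3=0, G4=1, G5=1, G6=1, G7=0, G8=0, G9=0 → 0; observed 0. Eliminates G1 inverted output, G2 stuck-at-0, G2 inverted output, G9 inverted output.
Test 3 (A=0, B=0, C=0, D=0): fault-free G1=0, G2=0, G3=1, G4=1, G5=0, G6=1, G7=1, G8=0, G9=1 → 1; observed 1. Eliminates G9 stuck-at-0.
Only G1 stuck-at-0 is consistent with every test.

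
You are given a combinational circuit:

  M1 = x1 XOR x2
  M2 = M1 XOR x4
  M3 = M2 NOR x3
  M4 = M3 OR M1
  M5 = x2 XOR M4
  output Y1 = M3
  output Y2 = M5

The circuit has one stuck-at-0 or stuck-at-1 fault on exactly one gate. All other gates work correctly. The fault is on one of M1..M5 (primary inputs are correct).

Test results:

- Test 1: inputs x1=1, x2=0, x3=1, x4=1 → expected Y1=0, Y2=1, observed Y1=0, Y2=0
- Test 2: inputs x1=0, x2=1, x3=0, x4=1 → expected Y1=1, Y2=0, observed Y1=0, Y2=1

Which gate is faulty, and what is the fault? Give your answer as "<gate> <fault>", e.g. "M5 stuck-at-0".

Fault-free values for test 1 (x1=1, x2=0, x3=1, x4=1): M1=1, M2=0, M3=0, M4=1, M5=1, giving Y1=0, Y2=1. Observed Y1=0, Y2=0.
Test 1: faults giving observed Y1=0, Y2=0 are {M1 stuck-at-0, M4 stuck-at-0, M5 stuck-at-0}.
Test 2 (x1=0, x2=1, x3=0, x4=1): fault-free M1=1, M2=0, M3=1, M4=1, M5=0 → Y1=1, Y2=0; observed Y1=0, Y2=1. Eliminates M4 stuck-at-0, M5 stuck-at-0.
Only M1 stuck-at-0 is consistent with every test.

M1 stuck-at-0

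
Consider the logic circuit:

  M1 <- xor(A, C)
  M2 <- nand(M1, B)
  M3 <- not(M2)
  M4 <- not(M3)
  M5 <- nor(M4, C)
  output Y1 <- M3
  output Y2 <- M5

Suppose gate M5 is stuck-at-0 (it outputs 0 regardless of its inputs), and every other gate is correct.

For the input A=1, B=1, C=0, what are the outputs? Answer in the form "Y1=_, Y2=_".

Y1=1, Y2=0

Propagate with M5 forced: M1=1, M2=0, M3=1, M4=0, M5=0 [stuck-at-0].
So the outputs are Y1=1, Y2=0. (Without the fault they would be Y1=1, Y2=1.)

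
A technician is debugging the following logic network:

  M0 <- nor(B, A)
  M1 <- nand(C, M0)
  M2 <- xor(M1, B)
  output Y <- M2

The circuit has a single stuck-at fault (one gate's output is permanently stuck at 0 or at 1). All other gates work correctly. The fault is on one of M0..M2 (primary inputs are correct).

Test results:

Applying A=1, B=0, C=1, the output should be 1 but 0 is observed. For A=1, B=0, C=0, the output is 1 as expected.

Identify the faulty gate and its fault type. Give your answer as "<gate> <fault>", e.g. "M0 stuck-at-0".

Fault-free values for test 1 (A=1, B=0, C=1): M0=0, M1=1, M2=1, giving Y=1. Observed 0.
Test 1: faults giving observed 0 are {M0 stuck-at-1, M1 stuck-at-0, M2 stuck-at-0}.
Test 2 (A=1, B=0, C=0): fault-free M0=0, M1=1, M2=1 → 1; observed 1. Eliminates M1 stuck-at-0, M2 stuck-at-0.
Only M0 stuck-at-1 is consistent with every test.

M0 stuck-at-1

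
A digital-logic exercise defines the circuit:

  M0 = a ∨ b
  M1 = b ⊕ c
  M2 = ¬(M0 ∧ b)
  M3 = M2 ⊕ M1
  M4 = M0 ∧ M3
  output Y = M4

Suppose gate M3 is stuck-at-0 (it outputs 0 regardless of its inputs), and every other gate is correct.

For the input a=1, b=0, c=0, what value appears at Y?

0

Propagate with M3 forced: M0=1, M1=0, M2=1, M3=0 [stuck-at-0], M4=0.
So Y = 0. (Without the fault it would be 1.)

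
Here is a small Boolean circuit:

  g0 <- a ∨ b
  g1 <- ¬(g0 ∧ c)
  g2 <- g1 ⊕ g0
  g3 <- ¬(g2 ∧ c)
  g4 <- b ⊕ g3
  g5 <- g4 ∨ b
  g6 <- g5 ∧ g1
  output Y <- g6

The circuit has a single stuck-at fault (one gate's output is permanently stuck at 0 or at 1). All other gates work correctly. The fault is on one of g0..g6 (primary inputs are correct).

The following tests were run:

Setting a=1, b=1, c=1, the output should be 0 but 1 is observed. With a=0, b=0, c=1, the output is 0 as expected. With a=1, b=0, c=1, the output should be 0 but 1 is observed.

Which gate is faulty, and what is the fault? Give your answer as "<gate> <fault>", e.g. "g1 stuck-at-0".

g1 stuck-at-1

Fault-free values for test 1 (a=1, b=1, c=1): g0=1, g1=0, g2=1, g3=0, g4=1, g5=1, g6=0, giving Y=0. Observed 1.
Test 1: faults giving observed 1 are {g0 stuck-at-0, g1 stuck-at-1, g6 stuck-at-1}.
Test 2 (a=0, b=0, c=1): fault-free g0=0, g1=1, g2=1, g3=0, g4=0, g5=0, g6=0 → 0; observed 0. Eliminates g6 stuck-at-1.
Test 3 (a=1, b=0, c=1): fault-free g0=1, g1=0, g2=1, g3=0, g4=0, g5=0, g6=0 → 0; observed 1. Eliminates g0 stuck-at-0.
Only g1 stuck-at-1 is consistent with every test.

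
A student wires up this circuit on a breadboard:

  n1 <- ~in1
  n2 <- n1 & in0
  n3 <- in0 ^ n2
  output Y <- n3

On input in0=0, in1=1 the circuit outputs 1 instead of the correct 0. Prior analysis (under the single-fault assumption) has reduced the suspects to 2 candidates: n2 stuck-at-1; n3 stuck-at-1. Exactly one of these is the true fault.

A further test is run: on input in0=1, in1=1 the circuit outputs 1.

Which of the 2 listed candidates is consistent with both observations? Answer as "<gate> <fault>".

Evaluate each candidate on input in0=1, in1=1:
  n2 stuck-at-1: n1=0, n2=1 [stuck-at-1], n3=0 → 0 — eliminated
  n3 stuck-at-1: n1=0, n2=0, n3=1 [stuck-at-1] → 1 — matches
Only n3 stuck-at-1 reproduces the observed 1.

n3 stuck-at-1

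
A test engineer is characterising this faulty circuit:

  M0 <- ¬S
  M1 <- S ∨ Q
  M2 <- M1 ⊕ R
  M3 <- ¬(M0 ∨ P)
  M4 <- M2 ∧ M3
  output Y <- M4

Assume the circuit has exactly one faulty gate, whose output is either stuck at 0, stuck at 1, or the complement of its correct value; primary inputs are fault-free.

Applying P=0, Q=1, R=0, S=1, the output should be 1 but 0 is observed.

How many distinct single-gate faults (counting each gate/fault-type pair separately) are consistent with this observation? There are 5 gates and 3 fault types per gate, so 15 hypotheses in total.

10

Fault-free: M0=0, M1=1, M2=1, M3=1, M4=1 → 1. Observed 0.
  M0: stuck-at-1, inverted output ✓; others ✗
  M1: stuck-at-0, inverted output ✓; others ✗
  M2: stuck-at-0, inverted output ✓; others ✗
  M3: stuck-at-0, inverted output ✓; others ✗
  M4: stuck-at-0, inverted output ✓; others ✗
Consistent faults: {M0 stuck-at-1, M0 inverted output, M1 stuck-at-0, M1 inverted output, M2 stuck-at-0, M2 inverted output, M3 stuck-at-0, M3 inverted output, M4 stuck-at-0, M4 inverted output} — 10 in all.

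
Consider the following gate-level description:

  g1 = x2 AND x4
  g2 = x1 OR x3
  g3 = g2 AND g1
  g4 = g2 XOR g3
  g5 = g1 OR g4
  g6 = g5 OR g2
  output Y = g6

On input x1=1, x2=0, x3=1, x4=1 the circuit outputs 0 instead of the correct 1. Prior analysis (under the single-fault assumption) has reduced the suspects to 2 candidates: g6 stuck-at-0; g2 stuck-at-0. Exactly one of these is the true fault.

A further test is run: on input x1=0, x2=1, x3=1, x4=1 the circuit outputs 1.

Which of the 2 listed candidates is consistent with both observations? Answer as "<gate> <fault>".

g2 stuck-at-0

Evaluate each candidate on input x1=0, x2=1, x3=1, x4=1:
  g6 stuck-at-0: g1=1, g2=1, g3=1, g4=0, g5=1, g6=0 [stuck-at-0] → 0 — eliminated
  g2 stuck-at-0: g1=1, g2=0 [stuck-at-0], g3=0, g4=0, g5=1, g6=1 → 1 — matches
Only g2 stuck-at-0 reproduces the observed 1.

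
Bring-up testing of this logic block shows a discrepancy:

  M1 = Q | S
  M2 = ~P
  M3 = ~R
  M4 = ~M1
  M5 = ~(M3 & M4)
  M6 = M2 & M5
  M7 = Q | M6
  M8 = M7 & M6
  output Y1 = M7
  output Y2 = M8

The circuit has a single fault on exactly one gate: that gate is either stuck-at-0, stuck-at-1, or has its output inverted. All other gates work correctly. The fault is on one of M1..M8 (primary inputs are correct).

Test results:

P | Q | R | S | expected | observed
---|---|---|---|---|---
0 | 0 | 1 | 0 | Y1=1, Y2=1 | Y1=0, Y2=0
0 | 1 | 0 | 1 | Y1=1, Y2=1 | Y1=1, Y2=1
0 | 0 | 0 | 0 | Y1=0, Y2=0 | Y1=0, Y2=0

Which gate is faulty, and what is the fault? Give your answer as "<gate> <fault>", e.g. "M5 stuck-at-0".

M3 stuck-at-1

Fault-free values for test 1 (P=0, Q=0, R=1, S=0): M1=0, M2=1, M3=0, M4=1, M5=1, M6=1, M7=1, M8=1, giving Y1=1, Y2=1. Observed Y1=0, Y2=0.
Test 1: faults giving observed Y1=0, Y2=0 are {M2 stuck-at-0, M2 inverted output, M3 stuck-at-1, M3 inverted output, M5 stuck-at-0, M5 inverted output, M6 stuck-at-0, M6 inverted output, M7 stuck-at-0, M7 inverted output}.
Test 2 (P=0, Q=1, R=0, S=1): fault-free M1=1, M2=1, M3=1, M4=0, M5=1, M6=1, M7=1, M8=1 → Y1=1, Y2=1; observed Y1=1, Y2=1. Eliminates M2 stuck-at-0, M2 inverted output, M5 stuck-at-0, M5 inverted output, M6 stuck-at-0, M6 inverted output, M7 stuck-at-0, M7 inverted output.
Test 3 (P=0, Q=0, R=0, S=0): fault-free M1=0, M2=1, M3=1, M4=1, M5=0, M6=0, M7=0, M8=0 → Y1=0, Y2=0; observed Y1=0, Y2=0. Eliminates M3 inverted output.
Only M3 stuck-at-1 is consistent with every test.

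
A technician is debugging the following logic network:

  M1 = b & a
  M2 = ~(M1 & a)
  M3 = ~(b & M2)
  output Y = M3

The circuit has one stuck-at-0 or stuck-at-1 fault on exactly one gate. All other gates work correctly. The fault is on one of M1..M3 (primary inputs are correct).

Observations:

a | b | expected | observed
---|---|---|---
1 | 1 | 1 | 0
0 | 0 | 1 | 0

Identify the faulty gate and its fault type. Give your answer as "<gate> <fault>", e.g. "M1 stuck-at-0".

Fault-free values for test 1 (a=1, b=1): M1=1, M2=0, M3=1, giving Y=1. Observed 0.
Test 1: faults giving observed 0 are {M1 stuck-at-0, M2 stuck-at-1, M3 stuck-at-0}.
Test 2 (a=0, b=0): fault-free M1=0, M2=1, M3=1 → 1; observed 0. Eliminates M1 stuck-at-0, M2 stuck-at-1.
Only M3 stuck-at-0 is consistent with every test.

M3 stuck-at-0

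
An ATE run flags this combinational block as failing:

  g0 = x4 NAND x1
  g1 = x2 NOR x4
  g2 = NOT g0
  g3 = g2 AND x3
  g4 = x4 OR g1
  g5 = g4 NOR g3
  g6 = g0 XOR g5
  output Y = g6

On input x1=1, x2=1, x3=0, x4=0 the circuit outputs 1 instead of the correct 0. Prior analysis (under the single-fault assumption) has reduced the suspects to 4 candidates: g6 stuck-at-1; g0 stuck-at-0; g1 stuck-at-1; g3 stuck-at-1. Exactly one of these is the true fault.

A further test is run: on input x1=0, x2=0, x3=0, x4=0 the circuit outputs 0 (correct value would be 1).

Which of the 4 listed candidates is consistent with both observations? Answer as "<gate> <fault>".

g0 stuck-at-0

Evaluate each candidate on input x1=0, x2=0, x3=0, x4=0:
  g6 stuck-at-1: g0=1, g1=1, g2=0, g3=0, g4=1, g5=0, g6=1 [stuck-at-1] → 1 — eliminated
  g0 stuck-at-0: g0=0 [stuck-at-0], g1=1, g2=1, g3=0, g4=1, g5=0, g6=0 → 0 — matches
  g1 stuck-at-1: g0=1, g1=1 [stuck-at-1], g2=0, g3=0, g4=1, g5=0, g6=1 → 1 — eliminated
  g3 stuck-at-1: g0=1, g1=1, g2=0, g3=1 [stuck-at-1], g4=1, g5=0, g6=1 → 1 — eliminated
Only g0 stuck-at-0 reproduces the observed 0.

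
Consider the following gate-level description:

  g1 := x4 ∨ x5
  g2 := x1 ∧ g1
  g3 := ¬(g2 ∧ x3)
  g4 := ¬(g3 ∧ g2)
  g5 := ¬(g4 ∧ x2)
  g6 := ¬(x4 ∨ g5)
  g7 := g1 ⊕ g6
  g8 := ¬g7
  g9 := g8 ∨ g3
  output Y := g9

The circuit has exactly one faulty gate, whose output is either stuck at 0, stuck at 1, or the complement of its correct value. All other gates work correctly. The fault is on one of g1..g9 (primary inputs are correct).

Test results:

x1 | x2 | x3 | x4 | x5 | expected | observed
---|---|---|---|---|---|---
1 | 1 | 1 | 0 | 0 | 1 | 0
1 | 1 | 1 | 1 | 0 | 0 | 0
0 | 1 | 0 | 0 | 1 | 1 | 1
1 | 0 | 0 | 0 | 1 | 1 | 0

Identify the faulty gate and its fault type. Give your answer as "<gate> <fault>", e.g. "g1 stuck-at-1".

g3 stuck-at-0

Fault-free values for test 1 (x1=1, x2=1, x3=1, x4=0, x5=0): g1=0, g2=0, g3=1, g4=1, g5=0, g6=1, g7=1, g8=0, g9=1, giving Y=1. Observed 0.
Test 1: faults giving observed 0 are {g2 stuck-at-1, g2 inverted output, g3 stuck-at-0, g3 inverted output, g9 stuck-at-0, g9 inverted output}.
Test 2 (x1=1, x2=1, x3=1, x4=1, x5=0): fault-free g1=1, g2=1, g3=0, g4=1, g5=0, g6=0, g7=1, g8=0, g9=0 → 0; observed 0. Eliminates g2 inverted output, g3 inverted output, g9 inverted output.
Test 3 (x1=0, x2=1, x3=0, x4=0, x5=1): fault-free g1=1, g2=0, g3=1, g4=1, g5=0, g6=1, g7=0, g8=1, g9=1 → 1; observed 1. Eliminates g9 stuck-at-0.
Test 4 (x1=1, x2=0, x3=0, x4=0, x5=1): fault-free g1=1, g2=1, g3=1, g4=0, g5=1, g6=0, g7=1, g8=0, g9=1 → 1; observed 0. Eliminates g2 stuck-at-1.
Only g3 stuck-at-0 is consistent with every test.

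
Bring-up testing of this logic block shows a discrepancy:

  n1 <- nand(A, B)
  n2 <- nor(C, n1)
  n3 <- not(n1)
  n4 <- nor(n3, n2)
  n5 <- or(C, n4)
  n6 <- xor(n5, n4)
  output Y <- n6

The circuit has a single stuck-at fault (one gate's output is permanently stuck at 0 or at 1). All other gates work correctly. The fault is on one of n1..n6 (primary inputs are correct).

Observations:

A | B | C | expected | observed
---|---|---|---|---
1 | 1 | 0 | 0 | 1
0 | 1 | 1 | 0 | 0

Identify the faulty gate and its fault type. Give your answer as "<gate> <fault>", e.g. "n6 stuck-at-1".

Fault-free values for test 1 (A=1, B=1, C=0): n1=0, n2=1, n3=1, n4=0, n5=0, n6=0, giving Y=0. Observed 1.
Test 1: faults giving observed 1 are {n5 stuck-at-1, n6 stuck-at-1}.
Test 2 (A=0, B=1, C=1): fault-free n1=1, n2=0, n3=0, n4=1, n5=1, n6=0 → 0; observed 0. Eliminates n6 stuck-at-1.
Only n5 stuck-at-1 is consistent with every test.

n5 stuck-at-1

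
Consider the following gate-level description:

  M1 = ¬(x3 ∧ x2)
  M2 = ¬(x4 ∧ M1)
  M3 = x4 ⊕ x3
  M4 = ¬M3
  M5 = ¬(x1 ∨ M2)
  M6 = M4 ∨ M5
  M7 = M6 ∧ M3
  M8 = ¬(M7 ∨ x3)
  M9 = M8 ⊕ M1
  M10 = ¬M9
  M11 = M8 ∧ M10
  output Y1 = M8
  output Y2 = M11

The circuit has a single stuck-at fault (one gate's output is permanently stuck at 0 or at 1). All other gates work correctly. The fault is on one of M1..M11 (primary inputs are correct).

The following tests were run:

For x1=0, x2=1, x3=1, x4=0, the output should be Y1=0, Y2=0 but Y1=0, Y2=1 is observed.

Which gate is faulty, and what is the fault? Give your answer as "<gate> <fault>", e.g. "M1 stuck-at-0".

M11 stuck-at-1

Fault-free values for test 1 (x1=0, x2=1, x3=1, x4=0): M1=0, M2=1, M3=1, M4=0, M5=0, M6=0, M7=0, M8=0, M9=0, M10=1, M11=0, giving Y1=0, Y2=0. Observed Y1=0, Y2=1.
Test 1: faults giving observed Y1=0, Y2=1 are {M11 stuck-at-1}.
Only M11 stuck-at-1 is consistent with every test.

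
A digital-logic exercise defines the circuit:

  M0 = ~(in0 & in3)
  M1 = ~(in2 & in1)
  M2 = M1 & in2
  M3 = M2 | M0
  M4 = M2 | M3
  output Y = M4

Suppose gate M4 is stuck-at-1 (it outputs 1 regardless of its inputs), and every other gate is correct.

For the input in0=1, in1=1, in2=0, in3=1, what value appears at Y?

Propagate with M4 forced: M0=0, M1=1, M2=0, M3=0, M4=1 [stuck-at-1].
So Y = 1. (Without the fault it would be 0.)

1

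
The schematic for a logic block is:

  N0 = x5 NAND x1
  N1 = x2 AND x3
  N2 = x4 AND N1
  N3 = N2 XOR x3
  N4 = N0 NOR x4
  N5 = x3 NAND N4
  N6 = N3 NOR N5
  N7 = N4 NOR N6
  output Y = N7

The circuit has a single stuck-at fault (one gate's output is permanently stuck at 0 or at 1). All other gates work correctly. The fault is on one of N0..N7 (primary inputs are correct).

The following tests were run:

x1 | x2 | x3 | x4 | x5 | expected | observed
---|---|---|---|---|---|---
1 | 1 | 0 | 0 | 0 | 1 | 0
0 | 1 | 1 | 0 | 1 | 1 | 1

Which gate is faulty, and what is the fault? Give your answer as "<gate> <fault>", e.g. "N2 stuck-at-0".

Fault-free values for test 1 (x1=1, x2=1, x3=0, x4=0, x5=0): N0=1, N1=0, N2=0, N3=0, N4=0, N5=1, N6=0, N7=1, giving Y=1. Observed 0.
Test 1: faults giving observed 0 are {N0 stuck-at-0, N4 stuck-at-1, N5 stuck-at-0, N6 stuck-at-1, N7 stuck-at-0}.
Test 2 (x1=0, x2=1, x3=1, x4=0, x5=1): fault-free N0=1, N1=1, N2=0, N3=1, N4=0, N5=1, N6=0, N7=1 → 1; observed 1. Eliminates N0 stuck-at-0, N4 stuck-at-1, N6 stuck-at-1, N7 stuck-at-0.
Only N5 stuck-at-0 is consistent with every test.

N5 stuck-at-0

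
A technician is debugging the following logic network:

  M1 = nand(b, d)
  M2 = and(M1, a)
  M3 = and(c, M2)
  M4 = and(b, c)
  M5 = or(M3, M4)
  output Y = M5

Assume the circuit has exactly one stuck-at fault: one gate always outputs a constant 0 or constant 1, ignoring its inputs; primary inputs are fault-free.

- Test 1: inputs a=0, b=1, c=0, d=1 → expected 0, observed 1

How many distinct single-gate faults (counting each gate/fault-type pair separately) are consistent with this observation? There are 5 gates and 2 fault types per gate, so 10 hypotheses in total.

3

Fault-free: M1=0, M2=0, M3=0, M4=0, M5=0 → 0. Observed 1.
  M1 stuck-at-0: output 0 ✗
  M1 stuck-at-1: output 0 ✗
  M2 stuck-at-0: output 0 ✗
  M2 stuck-at-1: output 0 ✗
  M3 stuck-at-0: output 0 ✗
  M3 stuck-at-1: output 1 ✓
  M4 stuck-at-0: output 0 ✗
  M4 stuck-at-1: output 1 ✓
  M5 stuck-at-0: output 0 ✗
  M5 stuck-at-1: output 1 ✓
Consistent faults: {M3 stuck-at-1, M4 stuck-at-1, M5 stuck-at-1} — 3 in all.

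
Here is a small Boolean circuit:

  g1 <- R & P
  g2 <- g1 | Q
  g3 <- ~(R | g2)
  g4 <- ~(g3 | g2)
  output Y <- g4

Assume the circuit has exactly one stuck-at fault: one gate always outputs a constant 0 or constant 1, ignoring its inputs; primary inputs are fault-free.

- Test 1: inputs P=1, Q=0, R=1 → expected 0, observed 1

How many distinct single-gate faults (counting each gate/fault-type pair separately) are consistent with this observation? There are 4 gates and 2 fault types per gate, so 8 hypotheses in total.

Fault-free: g1=1, g2=1, g3=0, g4=0 → 0. Observed 1.
  g1 stuck-at-0: output 1 ✓
  g1 stuck-at-1: output 0 ✗
  g2 stuck-at-0: output 1 ✓
  g2 stuck-at-1: output 0 ✗
  g3 stuck-at-0: output 0 ✗
  g3 stuck-at-1: output 0 ✗
  g4 stuck-at-0: output 0 ✗
  g4 stuck-at-1: output 1 ✓
Consistent faults: {g1 stuck-at-0, g2 stuck-at-0, g4 stuck-at-1} — 3 in all.

3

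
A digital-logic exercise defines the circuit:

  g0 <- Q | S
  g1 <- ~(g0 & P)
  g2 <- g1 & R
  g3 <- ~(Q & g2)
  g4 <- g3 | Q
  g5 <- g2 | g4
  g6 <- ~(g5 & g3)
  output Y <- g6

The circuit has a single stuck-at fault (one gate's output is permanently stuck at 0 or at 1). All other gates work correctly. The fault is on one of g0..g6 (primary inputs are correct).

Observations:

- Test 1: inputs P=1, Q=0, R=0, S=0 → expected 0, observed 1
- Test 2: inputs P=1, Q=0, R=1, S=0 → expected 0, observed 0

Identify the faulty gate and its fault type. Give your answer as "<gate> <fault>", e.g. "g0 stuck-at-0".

Fault-free values for test 1 (P=1, Q=0, R=0, S=0): g0=0, g1=1, g2=0, g3=1, g4=1, g5=1, g6=0, giving Y=0. Observed 1.
Test 1: faults giving observed 1 are {g3 stuck-at-0, g4 stuck-at-0, g5 stuck-at-0, g6 stuck-at-1}.
Test 2 (P=1, Q=0, R=1, S=0): fault-free g0=0, g1=1, g2=1, g3=1, g4=1, g5=1, g6=0 → 0; observed 0. Eliminates g3 stuck-at-0, g5 stuck-at-0, g6 stuck-at-1.
Only g4 stuck-at-0 is consistent with every test.

g4 stuck-at-0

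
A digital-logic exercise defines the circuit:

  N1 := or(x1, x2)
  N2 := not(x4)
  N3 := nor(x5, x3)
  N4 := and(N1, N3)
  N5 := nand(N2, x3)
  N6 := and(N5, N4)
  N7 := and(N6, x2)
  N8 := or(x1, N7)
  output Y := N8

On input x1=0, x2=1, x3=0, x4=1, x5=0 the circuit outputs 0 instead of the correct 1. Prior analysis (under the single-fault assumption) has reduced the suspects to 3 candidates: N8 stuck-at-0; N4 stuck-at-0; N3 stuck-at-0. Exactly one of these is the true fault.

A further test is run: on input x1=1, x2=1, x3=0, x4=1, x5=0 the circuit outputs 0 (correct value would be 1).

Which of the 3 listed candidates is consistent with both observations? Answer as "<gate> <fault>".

Evaluate each candidate on input x1=1, x2=1, x3=0, x4=1, x5=0:
  N8 stuck-at-0: N1=1, N2=0, N3=1, N4=1, N5=1, N6=1, N7=1, N8=0 [stuck-at-0] → 0 — matches
  N4 stuck-at-0: N1=1, N2=0, N3=1, N4=0 [stuck-at-0], N5=1, N6=0, N7=0, N8=1 → 1 — eliminated
  N3 stuck-at-0: N1=1, N2=0, N3=0 [stuck-at-0], N4=0, N5=1, N6=0, N7=0, N8=1 → 1 — eliminated
Only N8 stuck-at-0 reproduces the observed 0.

N8 stuck-at-0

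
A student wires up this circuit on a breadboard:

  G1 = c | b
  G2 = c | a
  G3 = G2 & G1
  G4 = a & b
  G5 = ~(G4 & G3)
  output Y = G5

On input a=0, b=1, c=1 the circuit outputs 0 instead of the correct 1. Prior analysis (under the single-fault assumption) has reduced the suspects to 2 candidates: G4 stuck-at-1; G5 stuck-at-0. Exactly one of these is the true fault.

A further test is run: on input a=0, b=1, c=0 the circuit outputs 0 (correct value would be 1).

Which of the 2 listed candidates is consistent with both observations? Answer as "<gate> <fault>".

G5 stuck-at-0

Evaluate each candidate on input a=0, b=1, c=0:
  G4 stuck-at-1: G1=1, G2=0, G3=0, G4=1 [stuck-at-1], G5=1 → 1 — eliminated
  G5 stuck-at-0: G1=1, G2=0, G3=0, G4=0, G5=0 [stuck-at-0] → 0 — matches
Only G5 stuck-at-0 reproduces the observed 0.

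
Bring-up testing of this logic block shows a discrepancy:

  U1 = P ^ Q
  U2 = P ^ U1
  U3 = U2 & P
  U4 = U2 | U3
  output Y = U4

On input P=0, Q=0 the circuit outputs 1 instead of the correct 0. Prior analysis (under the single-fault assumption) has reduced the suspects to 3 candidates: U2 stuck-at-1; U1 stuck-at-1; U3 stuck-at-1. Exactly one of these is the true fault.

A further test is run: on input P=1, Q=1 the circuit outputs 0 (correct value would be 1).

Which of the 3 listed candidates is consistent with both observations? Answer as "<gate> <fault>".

U1 stuck-at-1

Evaluate each candidate on input P=1, Q=1:
  U2 stuck-at-1: U1=0, U2=1 [stuck-at-1], U3=1, U4=1 → 1 — eliminated
  U1 stuck-at-1: U1=1 [stuck-at-1], U2=0, U3=0, U4=0 → 0 — matches
  U3 stuck-at-1: U1=0, U2=1, U3=1 [stuck-at-1], U4=1 → 1 — eliminated
Only U1 stuck-at-1 reproduces the observed 0.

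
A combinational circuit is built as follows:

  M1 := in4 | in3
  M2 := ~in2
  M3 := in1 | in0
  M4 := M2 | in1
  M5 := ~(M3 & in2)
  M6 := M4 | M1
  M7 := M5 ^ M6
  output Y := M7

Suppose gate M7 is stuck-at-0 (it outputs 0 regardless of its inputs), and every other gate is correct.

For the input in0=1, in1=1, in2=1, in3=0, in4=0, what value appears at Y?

Propagate with M7 forced: M1=0, M2=0, M3=1, M4=1, M5=0, M6=1, M7=0 [stuck-at-0].
So Y = 0. (Without the fault it would be 1.)

0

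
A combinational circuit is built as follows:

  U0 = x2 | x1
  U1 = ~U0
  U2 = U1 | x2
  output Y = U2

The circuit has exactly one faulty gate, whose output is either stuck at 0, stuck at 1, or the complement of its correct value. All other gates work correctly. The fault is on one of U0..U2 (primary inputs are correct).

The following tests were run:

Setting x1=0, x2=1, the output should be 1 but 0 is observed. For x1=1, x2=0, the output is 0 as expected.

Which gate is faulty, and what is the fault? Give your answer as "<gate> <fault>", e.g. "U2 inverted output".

U2 stuck-at-0

Fault-free values for test 1 (x1=0, x2=1): U0=1, U1=0, U2=1, giving Y=1. Observed 0.
Test 1: faults giving observed 0 are {U2 stuck-at-0, U2 inverted output}.
Test 2 (x1=1, x2=0): fault-free U0=1, U1=0, U2=0 → 0; observed 0. Eliminates U2 inverted output.
Only U2 stuck-at-0 is consistent with every test.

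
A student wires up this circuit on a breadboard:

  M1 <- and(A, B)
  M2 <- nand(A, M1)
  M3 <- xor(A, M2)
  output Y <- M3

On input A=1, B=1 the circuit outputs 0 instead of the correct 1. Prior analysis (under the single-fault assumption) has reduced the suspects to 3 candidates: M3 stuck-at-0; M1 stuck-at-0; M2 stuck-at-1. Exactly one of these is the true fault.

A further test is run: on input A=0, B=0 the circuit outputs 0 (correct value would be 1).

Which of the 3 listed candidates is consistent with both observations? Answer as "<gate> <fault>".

M3 stuck-at-0

Evaluate each candidate on input A=0, B=0:
  M3 stuck-at-0: M1=0, M2=1, M3=0 [stuck-at-0] → 0 — matches
  M1 stuck-at-0: M1=0 [stuck-at-0], M2=1, M3=1 → 1 — eliminated
  M2 stuck-at-1: M1=0, M2=1 [stuck-at-1], M3=1 → 1 — eliminated
Only M3 stuck-at-0 reproduces the observed 0.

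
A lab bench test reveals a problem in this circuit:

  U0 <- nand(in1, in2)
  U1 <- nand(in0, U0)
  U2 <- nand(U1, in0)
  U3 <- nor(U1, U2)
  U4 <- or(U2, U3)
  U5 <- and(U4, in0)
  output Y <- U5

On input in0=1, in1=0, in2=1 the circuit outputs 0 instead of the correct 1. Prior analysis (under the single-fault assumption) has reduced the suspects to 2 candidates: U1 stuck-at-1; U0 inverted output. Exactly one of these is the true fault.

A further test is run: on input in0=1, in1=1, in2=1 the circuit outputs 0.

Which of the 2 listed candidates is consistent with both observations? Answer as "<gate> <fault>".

U1 stuck-at-1

Evaluate each candidate on input in0=1, in1=1, in2=1:
  U1 stuck-at-1: U0=0, U1=1 [stuck-at-1], U2=0, U3=0, U4=0, U5=0 → 0 — matches
  U0 inverted output: U0=1 [inverted output], U1=0, U2=1, U3=0, U4=1, U5=1 → 1 — eliminated
Only U1 stuck-at-1 reproduces the observed 0.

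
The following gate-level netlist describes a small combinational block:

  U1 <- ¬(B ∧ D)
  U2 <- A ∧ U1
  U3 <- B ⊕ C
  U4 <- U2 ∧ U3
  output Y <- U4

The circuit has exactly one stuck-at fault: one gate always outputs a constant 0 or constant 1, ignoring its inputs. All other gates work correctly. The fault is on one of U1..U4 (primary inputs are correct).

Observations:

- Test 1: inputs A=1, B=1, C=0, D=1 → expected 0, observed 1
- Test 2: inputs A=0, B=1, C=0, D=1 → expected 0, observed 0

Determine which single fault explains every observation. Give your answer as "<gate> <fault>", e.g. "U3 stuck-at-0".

U1 stuck-at-1

Fault-free values for test 1 (A=1, B=1, C=0, D=1): U1=0, U2=0, U3=1, U4=0, giving Y=0. Observed 1.
Test 1: faults giving observed 1 are {U1 stuck-at-1, U2 stuck-at-1, U4 stuck-at-1}.
Test 2 (A=0, B=1, C=0, D=1): fault-free U1=0, U2=0, U3=1, U4=0 → 0; observed 0. Eliminates U2 stuck-at-1, U4 stuck-at-1.
Only U1 stuck-at-1 is consistent with every test.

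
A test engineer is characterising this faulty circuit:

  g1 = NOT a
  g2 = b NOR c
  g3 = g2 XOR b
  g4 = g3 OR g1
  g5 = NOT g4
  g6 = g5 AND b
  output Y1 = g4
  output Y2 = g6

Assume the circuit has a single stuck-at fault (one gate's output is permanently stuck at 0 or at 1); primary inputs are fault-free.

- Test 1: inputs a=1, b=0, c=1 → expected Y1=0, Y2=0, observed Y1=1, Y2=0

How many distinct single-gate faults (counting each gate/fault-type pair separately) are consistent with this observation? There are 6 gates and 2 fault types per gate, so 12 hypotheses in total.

4

Fault-free: g1=0, g2=0, g3=0, g4=0, g5=1, g6=0 → Y1=0, Y2=0. Observed Y1=1, Y2=0.
  g1 stuck-at-0: output Y1=0, Y2=0 ✗
  g1 stuck-at-1: output Y1=1, Y2=0 ✓
  g2 stuck-at-0: output Y1=0, Y2=0 ✗
  g2 stuck-at-1: output Y1=1, Y2=0 ✓
  g3 stuck-at-0: output Y1=0, Y2=0 ✗
  g3 stuck-at-1: output Y1=1, Y2=0 ✓
  g4 stuck-at-0: output Y1=0, Y2=0 ✗
  g4 stuck-at-1: output Y1=1, Y2=0 ✓
  g5 stuck-at-0: output Y1=0, Y2=0 ✗
  g5 stuck-at-1: output Y1=0, Y2=0 ✗
  g6 stuck-at-0: output Y1=0, Y2=0 ✗
  g6 stuck-at-1: output Y1=0, Y2=1 ✗
Consistent faults: {g1 stuck-at-1, g2 stuck-at-1, g3 stuck-at-1, g4 stuck-at-1} — 4 in all.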